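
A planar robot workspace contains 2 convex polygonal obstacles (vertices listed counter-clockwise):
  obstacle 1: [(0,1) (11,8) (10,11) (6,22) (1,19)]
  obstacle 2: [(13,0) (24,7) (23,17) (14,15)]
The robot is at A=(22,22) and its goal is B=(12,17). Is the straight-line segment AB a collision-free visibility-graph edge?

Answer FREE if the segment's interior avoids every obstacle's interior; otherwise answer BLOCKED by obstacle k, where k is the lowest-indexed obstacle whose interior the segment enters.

Obstacle 1 [(0,1) (11,8) (10,11) (6,22) (1,19)]:
  edge (0,1)–(11,8): clear
  edge (11,8)–(10,11): clear
  edge (10,11)–(6,22): clear
  edge (6,22)–(1,19): clear
  edge (1,19)–(0,1): clear
  midpoint (17,39/2) outside
  → clear
Obstacle 2 [(13,0) (24,7) (23,17) (14,15)]:
  edge (13,0)–(24,7): clear
  edge (24,7)–(23,17): clear
  edge (23,17)–(14,15): clear
  edge (14,15)–(13,0): clear
  midpoint (17,39/2) outside
  → clear

FREE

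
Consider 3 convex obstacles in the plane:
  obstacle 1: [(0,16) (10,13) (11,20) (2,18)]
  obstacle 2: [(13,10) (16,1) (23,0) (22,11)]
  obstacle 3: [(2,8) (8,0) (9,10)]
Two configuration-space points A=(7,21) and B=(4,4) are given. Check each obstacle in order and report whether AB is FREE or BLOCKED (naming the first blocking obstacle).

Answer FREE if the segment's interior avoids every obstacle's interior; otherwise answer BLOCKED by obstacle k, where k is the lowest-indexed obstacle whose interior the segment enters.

Obstacle 1 [(0,16) (10,13) (11,20) (2,18)]:
  edge (0,16)–(10,13): crosses AB
  edge (10,13)–(11,20): clear
  edge (11,20)–(2,18): crosses AB
  edge (2,18)–(0,16): clear
  → BLOCKED
Obstacle 2 [(13,10) (16,1) (23,0) (22,11)]:
  edge (13,10)–(16,1): clear
  edge (16,1)–(23,0): clear
  edge (23,0)–(22,11): clear
  edge (22,11)–(13,10): clear
  midpoint (11/2,25/2) outside
  → clear
Obstacle 3 [(2,8) (8,0) (9,10)]:
  edge (2,8)–(8,0): crosses AB
  edge (8,0)–(9,10): clear
  edge (9,10)–(2,8): crosses AB
  → BLOCKED

BLOCKED by obstacle 1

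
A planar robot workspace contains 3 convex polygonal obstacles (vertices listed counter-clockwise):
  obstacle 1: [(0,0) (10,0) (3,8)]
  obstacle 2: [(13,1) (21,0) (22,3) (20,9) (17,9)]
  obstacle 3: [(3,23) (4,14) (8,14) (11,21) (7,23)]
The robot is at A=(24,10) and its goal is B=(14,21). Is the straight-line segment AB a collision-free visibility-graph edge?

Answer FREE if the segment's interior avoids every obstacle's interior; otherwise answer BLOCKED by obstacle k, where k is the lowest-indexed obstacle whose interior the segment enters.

Obstacle 1 [(0,0) (10,0) (3,8)]:
  edge (0,0)–(10,0): clear
  edge (10,0)–(3,8): clear
  edge (3,8)–(0,0): clear
  midpoint (19,31/2) outside
  → clear
Obstacle 2 [(13,1) (21,0) (22,3) (20,9) (17,9)]:
  edge (13,1)–(21,0): clear
  edge (21,0)–(22,3): clear
  edge (22,3)–(20,9): clear
  edge (20,9)–(17,9): clear
  edge (17,9)–(13,1): clear
  midpoint (19,31/2) outside
  → clear
Obstacle 3 [(3,23) (4,14) (8,14) (11,21) (7,23)]:
  edge (3,23)–(4,14): clear
  edge (4,14)–(8,14): clear
  edge (8,14)–(11,21): clear
  edge (11,21)–(7,23): clear
  edge (7,23)–(3,23): clear
  midpoint (19,31/2) outside
  → clear

FREE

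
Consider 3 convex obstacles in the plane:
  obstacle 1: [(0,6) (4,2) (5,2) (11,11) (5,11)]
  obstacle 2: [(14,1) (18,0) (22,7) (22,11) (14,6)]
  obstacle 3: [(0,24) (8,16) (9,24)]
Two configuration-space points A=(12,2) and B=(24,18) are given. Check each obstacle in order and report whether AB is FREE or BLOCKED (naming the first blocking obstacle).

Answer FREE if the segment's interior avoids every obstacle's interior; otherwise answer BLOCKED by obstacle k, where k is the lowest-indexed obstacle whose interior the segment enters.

Obstacle 1 [(0,6) (4,2) (5,2) (11,11) (5,11)]:
  edge (0,6)–(4,2): clear
  edge (4,2)–(5,2): clear
  edge (5,2)–(11,11): clear
  edge (11,11)–(5,11): clear
  edge (5,11)–(0,6): clear
  midpoint (18,10) outside
  → clear
Obstacle 2 [(14,1) (18,0) (22,7) (22,11) (14,6)]:
  edge (14,1)–(18,0): clear
  edge (18,0)–(22,7): clear
  edge (22,7)–(22,11): clear
  edge (22,11)–(14,6): crosses AB
  edge (14,6)–(14,1): crosses AB
  → BLOCKED
Obstacle 3 [(0,24) (8,16) (9,24)]:
  edge (0,24)–(8,16): clear
  edge (8,16)–(9,24): clear
  edge (9,24)–(0,24): clear
  midpoint (18,10) outside
  → clear

BLOCKED by obstacle 2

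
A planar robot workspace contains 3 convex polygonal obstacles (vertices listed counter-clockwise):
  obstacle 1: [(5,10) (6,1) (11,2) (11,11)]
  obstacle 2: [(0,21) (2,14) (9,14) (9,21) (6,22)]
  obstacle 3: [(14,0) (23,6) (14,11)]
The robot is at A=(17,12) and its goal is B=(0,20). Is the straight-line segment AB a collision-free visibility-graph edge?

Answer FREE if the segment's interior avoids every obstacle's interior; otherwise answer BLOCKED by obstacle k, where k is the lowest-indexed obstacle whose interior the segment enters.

Obstacle 1 [(5,10) (6,1) (11,2) (11,11)]:
  edge (5,10)–(6,1): clear
  edge (6,1)–(11,2): clear
  edge (11,2)–(11,11): clear
  edge (11,11)–(5,10): clear
  midpoint (17/2,16) outside
  → clear
Obstacle 2 [(0,21) (2,14) (9,14) (9,21) (6,22)]:
  edge (0,21)–(2,14): crosses AB
  edge (2,14)–(9,14): clear
  edge (9,14)–(9,21): crosses AB
  edge (9,21)–(6,22): clear
  edge (6,22)–(0,21): clear
  → BLOCKED
Obstacle 3 [(14,0) (23,6) (14,11)]:
  edge (14,0)–(23,6): clear
  edge (23,6)–(14,11): clear
  edge (14,11)–(14,0): clear
  midpoint (17/2,16) outside
  → clear

BLOCKED by obstacle 2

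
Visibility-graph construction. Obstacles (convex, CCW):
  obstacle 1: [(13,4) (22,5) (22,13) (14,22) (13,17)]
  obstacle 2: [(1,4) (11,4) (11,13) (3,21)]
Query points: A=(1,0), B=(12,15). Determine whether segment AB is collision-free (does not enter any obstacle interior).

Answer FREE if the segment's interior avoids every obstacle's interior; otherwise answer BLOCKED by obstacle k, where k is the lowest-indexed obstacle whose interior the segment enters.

BLOCKED by obstacle 2

Obstacle 1 [(13,4) (22,5) (22,13) (14,22) (13,17)]:
  edge (13,4)–(22,5): clear
  edge (22,5)–(22,13): clear
  edge (22,13)–(14,22): clear
  edge (14,22)–(13,17): clear
  edge (13,17)–(13,4): clear
  midpoint (13/2,15/2) outside
  → clear
Obstacle 2 [(1,4) (11,4) (11,13) (3,21)]:
  edge (1,4)–(11,4): crosses AB
  edge (11,4)–(11,13): clear
  edge (11,13)–(3,21): crosses AB
  edge (3,21)–(1,4): clear
  → BLOCKED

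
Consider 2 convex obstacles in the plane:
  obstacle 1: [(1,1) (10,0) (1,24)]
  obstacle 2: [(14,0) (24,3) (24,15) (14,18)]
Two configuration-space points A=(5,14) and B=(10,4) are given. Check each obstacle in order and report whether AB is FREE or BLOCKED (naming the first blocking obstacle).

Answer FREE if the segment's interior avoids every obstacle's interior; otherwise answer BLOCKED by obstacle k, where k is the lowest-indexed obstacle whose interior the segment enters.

Obstacle 1 [(1,1) (10,0) (1,24)]:
  edge (1,1)–(10,0): clear
  edge (10,0)–(1,24): clear
  edge (1,24)–(1,1): clear
  midpoint (15/2,9) outside
  → clear
Obstacle 2 [(14,0) (24,3) (24,15) (14,18)]:
  edge (14,0)–(24,3): clear
  edge (24,3)–(24,15): clear
  edge (24,15)–(14,18): clear
  edge (14,18)–(14,0): clear
  midpoint (15/2,9) outside
  → clear

FREE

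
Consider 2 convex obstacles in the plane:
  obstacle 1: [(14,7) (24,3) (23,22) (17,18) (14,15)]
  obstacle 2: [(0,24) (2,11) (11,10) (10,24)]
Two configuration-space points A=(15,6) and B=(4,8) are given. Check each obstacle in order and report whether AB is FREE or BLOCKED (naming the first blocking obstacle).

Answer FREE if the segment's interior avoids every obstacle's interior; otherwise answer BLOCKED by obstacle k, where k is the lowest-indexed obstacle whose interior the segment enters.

FREE

Obstacle 1 [(14,7) (24,3) (23,22) (17,18) (14,15)]:
  edge (14,7)–(24,3): clear
  edge (24,3)–(23,22): clear
  edge (23,22)–(17,18): clear
  edge (17,18)–(14,15): clear
  edge (14,15)–(14,7): clear
  midpoint (19/2,7) outside
  → clear
Obstacle 2 [(0,24) (2,11) (11,10) (10,24)]:
  edge (0,24)–(2,11): clear
  edge (2,11)–(11,10): clear
  edge (11,10)–(10,24): clear
  edge (10,24)–(0,24): clear
  midpoint (19/2,7) outside
  → clear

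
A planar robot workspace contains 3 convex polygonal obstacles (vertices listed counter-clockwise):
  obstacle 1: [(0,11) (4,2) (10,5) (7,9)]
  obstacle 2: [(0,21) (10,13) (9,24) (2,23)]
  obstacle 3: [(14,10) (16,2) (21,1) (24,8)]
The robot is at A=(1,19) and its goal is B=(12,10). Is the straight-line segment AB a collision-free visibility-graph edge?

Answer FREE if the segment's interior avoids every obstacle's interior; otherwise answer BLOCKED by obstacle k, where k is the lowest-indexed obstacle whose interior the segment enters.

Obstacle 1 [(0,11) (4,2) (10,5) (7,9)]:
  edge (0,11)–(4,2): clear
  edge (4,2)–(10,5): clear
  edge (10,5)–(7,9): clear
  edge (7,9)–(0,11): clear
  midpoint (13/2,29/2) outside
  → clear
Obstacle 2 [(0,21) (10,13) (9,24) (2,23)]:
  edge (0,21)–(10,13): clear
  edge (10,13)–(9,24): clear
  edge (9,24)–(2,23): clear
  edge (2,23)–(0,21): clear
  midpoint (13/2,29/2) outside
  → clear
Obstacle 3 [(14,10) (16,2) (21,1) (24,8)]:
  edge (14,10)–(16,2): clear
  edge (16,2)–(21,1): clear
  edge (21,1)–(24,8): clear
  edge (24,8)–(14,10): clear
  midpoint (13/2,29/2) outside
  → clear

FREE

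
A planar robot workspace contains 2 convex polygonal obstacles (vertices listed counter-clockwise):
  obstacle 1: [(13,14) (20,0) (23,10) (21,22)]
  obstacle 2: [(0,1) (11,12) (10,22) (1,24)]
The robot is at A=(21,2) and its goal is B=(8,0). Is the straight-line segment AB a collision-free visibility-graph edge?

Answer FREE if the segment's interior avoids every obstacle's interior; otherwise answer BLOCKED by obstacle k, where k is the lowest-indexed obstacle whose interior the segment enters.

BLOCKED by obstacle 1

Obstacle 1 [(13,14) (20,0) (23,10) (21,22)]:
  edge (13,14)–(20,0): crosses AB
  edge (20,0)–(23,10): crosses AB
  edge (23,10)–(21,22): clear
  edge (21,22)–(13,14): clear
  → BLOCKED
Obstacle 2 [(0,1) (11,12) (10,22) (1,24)]:
  edge (0,1)–(11,12): clear
  edge (11,12)–(10,22): clear
  edge (10,22)–(1,24): clear
  edge (1,24)–(0,1): clear
  midpoint (29/2,1) outside
  → clear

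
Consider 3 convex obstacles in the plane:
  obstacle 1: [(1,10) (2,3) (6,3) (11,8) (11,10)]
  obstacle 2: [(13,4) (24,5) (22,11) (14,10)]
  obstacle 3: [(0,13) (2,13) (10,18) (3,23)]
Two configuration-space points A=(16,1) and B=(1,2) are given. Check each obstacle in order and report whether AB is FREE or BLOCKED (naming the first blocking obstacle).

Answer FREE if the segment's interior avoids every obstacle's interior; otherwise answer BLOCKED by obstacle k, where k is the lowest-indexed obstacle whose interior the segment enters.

Obstacle 1 [(1,10) (2,3) (6,3) (11,8) (11,10)]:
  edge (1,10)–(2,3): clear
  edge (2,3)–(6,3): clear
  edge (6,3)–(11,8): clear
  edge (11,8)–(11,10): clear
  edge (11,10)–(1,10): clear
  midpoint (17/2,3/2) outside
  → clear
Obstacle 2 [(13,4) (24,5) (22,11) (14,10)]:
  edge (13,4)–(24,5): clear
  edge (24,5)–(22,11): clear
  edge (22,11)–(14,10): clear
  edge (14,10)–(13,4): clear
  midpoint (17/2,3/2) outside
  → clear
Obstacle 3 [(0,13) (2,13) (10,18) (3,23)]:
  edge (0,13)–(2,13): clear
  edge (2,13)–(10,18): clear
  edge (10,18)–(3,23): clear
  edge (3,23)–(0,13): clear
  midpoint (17/2,3/2) outside
  → clear

FREE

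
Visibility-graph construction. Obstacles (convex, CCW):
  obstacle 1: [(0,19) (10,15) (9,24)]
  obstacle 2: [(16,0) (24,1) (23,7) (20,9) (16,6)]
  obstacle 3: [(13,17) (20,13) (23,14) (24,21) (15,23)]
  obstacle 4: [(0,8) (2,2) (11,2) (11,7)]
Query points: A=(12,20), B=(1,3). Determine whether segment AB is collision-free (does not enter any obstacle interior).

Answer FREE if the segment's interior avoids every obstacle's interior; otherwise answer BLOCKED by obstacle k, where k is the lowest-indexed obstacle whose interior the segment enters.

Obstacle 1 [(0,19) (10,15) (9,24)]:
  edge (0,19)–(10,15): crosses AB
  edge (10,15)–(9,24): crosses AB
  edge (9,24)–(0,19): clear
  → BLOCKED
Obstacle 2 [(16,0) (24,1) (23,7) (20,9) (16,6)]:
  edge (16,0)–(24,1): clear
  edge (24,1)–(23,7): clear
  edge (23,7)–(20,9): clear
  edge (20,9)–(16,6): clear
  edge (16,6)–(16,0): clear
  midpoint (13/2,23/2) outside
  → clear
Obstacle 3 [(13,17) (20,13) (23,14) (24,21) (15,23)]:
  edge (13,17)–(20,13): clear
  edge (20,13)–(23,14): clear
  edge (23,14)–(24,21): clear
  edge (24,21)–(15,23): clear
  edge (15,23)–(13,17): clear
  midpoint (13/2,23/2) outside
  → clear
Obstacle 4 [(0,8) (2,2) (11,2) (11,7)]:
  edge (0,8)–(2,2): crosses AB
  edge (2,2)–(11,2): clear
  edge (11,2)–(11,7): clear
  edge (11,7)–(0,8): crosses AB
  → BLOCKED

BLOCKED by obstacle 1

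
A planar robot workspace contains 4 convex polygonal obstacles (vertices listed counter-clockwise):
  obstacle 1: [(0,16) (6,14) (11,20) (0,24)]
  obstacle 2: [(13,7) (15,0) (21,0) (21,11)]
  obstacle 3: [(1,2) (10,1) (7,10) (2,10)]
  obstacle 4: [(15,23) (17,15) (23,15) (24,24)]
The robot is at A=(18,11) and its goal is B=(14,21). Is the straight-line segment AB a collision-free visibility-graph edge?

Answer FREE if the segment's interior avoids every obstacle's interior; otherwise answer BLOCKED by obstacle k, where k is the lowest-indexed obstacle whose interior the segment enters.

FREE

Obstacle 1 [(0,16) (6,14) (11,20) (0,24)]:
  edge (0,16)–(6,14): clear
  edge (6,14)–(11,20): clear
  edge (11,20)–(0,24): clear
  edge (0,24)–(0,16): clear
  midpoint (16,16) outside
  → clear
Obstacle 2 [(13,7) (15,0) (21,0) (21,11)]:
  edge (13,7)–(15,0): clear
  edge (15,0)–(21,0): clear
  edge (21,0)–(21,11): clear
  edge (21,11)–(13,7): clear
  midpoint (16,16) outside
  → clear
Obstacle 3 [(1,2) (10,1) (7,10) (2,10)]:
  edge (1,2)–(10,1): clear
  edge (10,1)–(7,10): clear
  edge (7,10)–(2,10): clear
  edge (2,10)–(1,2): clear
  midpoint (16,16) outside
  → clear
Obstacle 4 [(15,23) (17,15) (23,15) (24,24)]:
  edge (15,23)–(17,15): clear
  edge (17,15)–(23,15): clear
  edge (23,15)–(24,24): clear
  edge (24,24)–(15,23): clear
  midpoint (16,16) outside
  → clear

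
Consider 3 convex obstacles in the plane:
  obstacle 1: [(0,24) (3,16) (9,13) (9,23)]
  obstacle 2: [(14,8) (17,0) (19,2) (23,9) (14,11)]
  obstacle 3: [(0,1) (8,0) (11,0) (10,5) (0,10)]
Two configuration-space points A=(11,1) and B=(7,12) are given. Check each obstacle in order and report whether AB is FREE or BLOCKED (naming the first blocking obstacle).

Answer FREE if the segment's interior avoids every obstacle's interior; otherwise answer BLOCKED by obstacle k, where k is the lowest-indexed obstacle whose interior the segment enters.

Obstacle 1 [(0,24) (3,16) (9,13) (9,23)]:
  edge (0,24)–(3,16): clear
  edge (3,16)–(9,13): clear
  edge (9,13)–(9,23): clear
  edge (9,23)–(0,24): clear
  midpoint (9,13/2) outside
  → clear
Obstacle 2 [(14,8) (17,0) (19,2) (23,9) (14,11)]:
  edge (14,8)–(17,0): clear
  edge (17,0)–(19,2): clear
  edge (19,2)–(23,9): clear
  edge (23,9)–(14,11): clear
  edge (14,11)–(14,8): clear
  midpoint (9,13/2) outside
  → clear
Obstacle 3 [(0,1) (8,0) (11,0) (10,5) (0,10)]:
  edge (0,1)–(8,0): clear
  edge (8,0)–(11,0): clear
  edge (11,0)–(10,5): crosses AB
  edge (10,5)–(0,10): crosses AB
  edge (0,10)–(0,1): clear
  → BLOCKED

BLOCKED by obstacle 3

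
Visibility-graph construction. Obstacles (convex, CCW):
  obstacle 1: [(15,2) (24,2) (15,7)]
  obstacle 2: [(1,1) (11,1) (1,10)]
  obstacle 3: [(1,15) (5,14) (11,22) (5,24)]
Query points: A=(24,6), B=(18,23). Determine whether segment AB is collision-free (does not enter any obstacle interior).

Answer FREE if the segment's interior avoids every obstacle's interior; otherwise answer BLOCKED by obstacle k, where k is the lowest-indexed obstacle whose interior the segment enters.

Obstacle 1 [(15,2) (24,2) (15,7)]:
  edge (15,2)–(24,2): clear
  edge (24,2)–(15,7): clear
  edge (15,7)–(15,2): clear
  midpoint (21,29/2) outside
  → clear
Obstacle 2 [(1,1) (11,1) (1,10)]:
  edge (1,1)–(11,1): clear
  edge (11,1)–(1,10): clear
  edge (1,10)–(1,1): clear
  midpoint (21,29/2) outside
  → clear
Obstacle 3 [(1,15) (5,14) (11,22) (5,24)]:
  edge (1,15)–(5,14): clear
  edge (5,14)–(11,22): clear
  edge (11,22)–(5,24): clear
  edge (5,24)–(1,15): clear
  midpoint (21,29/2) outside
  → clear

FREE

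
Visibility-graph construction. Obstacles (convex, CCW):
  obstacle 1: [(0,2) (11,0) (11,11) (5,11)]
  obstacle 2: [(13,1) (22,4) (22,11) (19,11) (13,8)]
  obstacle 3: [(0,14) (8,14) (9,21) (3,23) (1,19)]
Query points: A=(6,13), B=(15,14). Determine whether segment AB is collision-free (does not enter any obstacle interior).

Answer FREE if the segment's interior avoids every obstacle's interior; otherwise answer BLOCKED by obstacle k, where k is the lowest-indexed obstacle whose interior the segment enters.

Obstacle 1 [(0,2) (11,0) (11,11) (5,11)]:
  edge (0,2)–(11,0): clear
  edge (11,0)–(11,11): clear
  edge (11,11)–(5,11): clear
  edge (5,11)–(0,2): clear
  midpoint (21/2,27/2) outside
  → clear
Obstacle 2 [(13,1) (22,4) (22,11) (19,11) (13,8)]:
  edge (13,1)–(22,4): clear
  edge (22,4)–(22,11): clear
  edge (22,11)–(19,11): clear
  edge (19,11)–(13,8): clear
  edge (13,8)–(13,1): clear
  midpoint (21/2,27/2) outside
  → clear
Obstacle 3 [(0,14) (8,14) (9,21) (3,23) (1,19)]:
  edge (0,14)–(8,14): clear
  edge (8,14)–(9,21): clear
  edge (9,21)–(3,23): clear
  edge (3,23)–(1,19): clear
  edge (1,19)–(0,14): clear
  midpoint (21/2,27/2) outside
  → clear

FREE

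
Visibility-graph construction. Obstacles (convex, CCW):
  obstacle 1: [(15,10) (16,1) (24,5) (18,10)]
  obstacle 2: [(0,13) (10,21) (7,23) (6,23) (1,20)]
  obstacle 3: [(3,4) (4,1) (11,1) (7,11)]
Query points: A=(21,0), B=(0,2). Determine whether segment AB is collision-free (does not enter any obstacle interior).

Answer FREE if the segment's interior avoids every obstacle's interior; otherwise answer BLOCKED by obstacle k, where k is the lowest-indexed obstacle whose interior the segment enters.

BLOCKED by obstacle 3

Obstacle 1 [(15,10) (16,1) (24,5) (18,10)]:
  edge (15,10)–(16,1): clear
  edge (16,1)–(24,5): clear
  edge (24,5)–(18,10): clear
  edge (18,10)–(15,10): clear
  midpoint (21/2,1) outside
  → clear
Obstacle 2 [(0,13) (10,21) (7,23) (6,23) (1,20)]:
  edge (0,13)–(10,21): clear
  edge (10,21)–(7,23): clear
  edge (7,23)–(6,23): clear
  edge (6,23)–(1,20): clear
  edge (1,20)–(0,13): clear
  midpoint (21/2,1) outside
  → clear
Obstacle 3 [(3,4) (4,1) (11,1) (7,11)]:
  edge (3,4)–(4,1): crosses AB
  edge (4,1)–(11,1): crosses AB
  edge (11,1)–(7,11): clear
  edge (7,11)–(3,4): clear
  → BLOCKED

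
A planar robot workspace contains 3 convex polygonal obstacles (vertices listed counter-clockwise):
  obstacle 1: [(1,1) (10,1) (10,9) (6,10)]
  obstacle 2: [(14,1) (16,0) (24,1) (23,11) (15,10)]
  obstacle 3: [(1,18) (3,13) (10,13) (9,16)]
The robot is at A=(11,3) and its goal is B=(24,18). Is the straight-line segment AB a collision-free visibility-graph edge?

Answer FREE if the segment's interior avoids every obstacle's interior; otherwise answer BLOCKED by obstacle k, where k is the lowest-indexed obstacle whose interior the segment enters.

Obstacle 1 [(1,1) (10,1) (10,9) (6,10)]:
  edge (1,1)–(10,1): clear
  edge (10,1)–(10,9): clear
  edge (10,9)–(6,10): clear
  edge (6,10)–(1,1): clear
  midpoint (35/2,21/2) outside
  → clear
Obstacle 2 [(14,1) (16,0) (24,1) (23,11) (15,10)]:
  edge (14,1)–(16,0): clear
  edge (16,0)–(24,1): clear
  edge (24,1)–(23,11): clear
  edge (23,11)–(15,10): crosses AB
  edge (15,10)–(14,1): crosses AB
  → BLOCKED
Obstacle 3 [(1,18) (3,13) (10,13) (9,16)]:
  edge (1,18)–(3,13): clear
  edge (3,13)–(10,13): clear
  edge (10,13)–(9,16): clear
  edge (9,16)–(1,18): clear
  midpoint (35/2,21/2) outside
  → clear

BLOCKED by obstacle 2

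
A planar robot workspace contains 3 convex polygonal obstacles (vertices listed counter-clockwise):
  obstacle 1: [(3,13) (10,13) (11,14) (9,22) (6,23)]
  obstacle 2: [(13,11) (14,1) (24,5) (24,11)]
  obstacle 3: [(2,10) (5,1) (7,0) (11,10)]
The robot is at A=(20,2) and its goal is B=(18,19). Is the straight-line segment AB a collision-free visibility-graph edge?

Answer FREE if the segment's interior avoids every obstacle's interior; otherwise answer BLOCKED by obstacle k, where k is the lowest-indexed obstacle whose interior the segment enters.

BLOCKED by obstacle 2

Obstacle 1 [(3,13) (10,13) (11,14) (9,22) (6,23)]:
  edge (3,13)–(10,13): clear
  edge (10,13)–(11,14): clear
  edge (11,14)–(9,22): clear
  edge (9,22)–(6,23): clear
  edge (6,23)–(3,13): clear
  midpoint (19,21/2) outside
  → clear
Obstacle 2 [(13,11) (14,1) (24,5) (24,11)]:
  edge (13,11)–(14,1): clear
  edge (14,1)–(24,5): crosses AB
  edge (24,5)–(24,11): clear
  edge (24,11)–(13,11): crosses AB
  → BLOCKED
Obstacle 3 [(2,10) (5,1) (7,0) (11,10)]:
  edge (2,10)–(5,1): clear
  edge (5,1)–(7,0): clear
  edge (7,0)–(11,10): clear
  edge (11,10)–(2,10): clear
  midpoint (19,21/2) outside
  → clear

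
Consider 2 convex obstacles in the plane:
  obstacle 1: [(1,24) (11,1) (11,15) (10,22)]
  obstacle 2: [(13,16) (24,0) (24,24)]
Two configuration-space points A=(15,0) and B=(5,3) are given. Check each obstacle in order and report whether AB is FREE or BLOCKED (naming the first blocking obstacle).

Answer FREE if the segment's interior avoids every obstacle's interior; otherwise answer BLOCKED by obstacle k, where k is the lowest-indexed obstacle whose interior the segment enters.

BLOCKED by obstacle 1

Obstacle 1 [(1,24) (11,1) (11,15) (10,22)]:
  edge (1,24)–(11,1): crosses AB
  edge (11,1)–(11,15): crosses AB
  edge (11,15)–(10,22): clear
  edge (10,22)–(1,24): clear
  → BLOCKED
Obstacle 2 [(13,16) (24,0) (24,24)]:
  edge (13,16)–(24,0): clear
  edge (24,0)–(24,24): clear
  edge (24,24)–(13,16): clear
  midpoint (10,3/2) outside
  → clear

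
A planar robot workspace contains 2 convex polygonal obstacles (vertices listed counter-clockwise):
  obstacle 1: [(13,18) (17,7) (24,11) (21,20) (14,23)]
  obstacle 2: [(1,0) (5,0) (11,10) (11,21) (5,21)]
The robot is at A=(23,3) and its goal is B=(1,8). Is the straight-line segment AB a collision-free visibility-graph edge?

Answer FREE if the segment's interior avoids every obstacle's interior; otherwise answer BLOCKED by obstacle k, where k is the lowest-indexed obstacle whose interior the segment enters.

Obstacle 1 [(13,18) (17,7) (24,11) (21,20) (14,23)]:
  edge (13,18)–(17,7): clear
  edge (17,7)–(24,11): clear
  edge (24,11)–(21,20): clear
  edge (21,20)–(14,23): clear
  edge (14,23)–(13,18): clear
  midpoint (12,11/2) outside
  → clear
Obstacle 2 [(1,0) (5,0) (11,10) (11,21) (5,21)]:
  edge (1,0)–(5,0): clear
  edge (5,0)–(11,10): crosses AB
  edge (11,10)–(11,21): clear
  edge (11,21)–(5,21): clear
  edge (5,21)–(1,0): crosses AB
  → BLOCKED

BLOCKED by obstacle 2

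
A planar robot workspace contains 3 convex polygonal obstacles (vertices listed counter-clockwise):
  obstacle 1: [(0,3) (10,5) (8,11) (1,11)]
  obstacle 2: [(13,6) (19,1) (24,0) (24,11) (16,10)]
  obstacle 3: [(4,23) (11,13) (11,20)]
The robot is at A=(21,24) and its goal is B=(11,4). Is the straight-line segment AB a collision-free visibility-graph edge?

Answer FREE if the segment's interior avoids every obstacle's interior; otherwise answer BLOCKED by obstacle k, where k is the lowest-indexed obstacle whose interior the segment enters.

FREE

Obstacle 1 [(0,3) (10,5) (8,11) (1,11)]:
  edge (0,3)–(10,5): clear
  edge (10,5)–(8,11): clear
  edge (8,11)–(1,11): clear
  edge (1,11)–(0,3): clear
  midpoint (16,14) outside
  → clear
Obstacle 2 [(13,6) (19,1) (24,0) (24,11) (16,10)]:
  edge (13,6)–(19,1): clear
  edge (19,1)–(24,0): clear
  edge (24,0)–(24,11): clear
  edge (24,11)–(16,10): clear
  edge (16,10)–(13,6): clear
  midpoint (16,14) outside
  → clear
Obstacle 3 [(4,23) (11,13) (11,20)]:
  edge (4,23)–(11,13): clear
  edge (11,13)–(11,20): clear
  edge (11,20)–(4,23): clear
  midpoint (16,14) outside
  → clear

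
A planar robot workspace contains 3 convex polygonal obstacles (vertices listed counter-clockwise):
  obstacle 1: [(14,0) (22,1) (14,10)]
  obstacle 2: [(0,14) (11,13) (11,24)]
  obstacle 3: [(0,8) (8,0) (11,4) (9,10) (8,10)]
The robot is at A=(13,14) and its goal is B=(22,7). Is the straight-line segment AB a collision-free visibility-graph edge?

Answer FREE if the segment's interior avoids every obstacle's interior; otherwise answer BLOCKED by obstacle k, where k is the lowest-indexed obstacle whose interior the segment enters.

Obstacle 1 [(14,0) (22,1) (14,10)]:
  edge (14,0)–(22,1): clear
  edge (22,1)–(14,10): clear
  edge (14,10)–(14,0): clear
  midpoint (35/2,21/2) outside
  → clear
Obstacle 2 [(0,14) (11,13) (11,24)]:
  edge (0,14)–(11,13): clear
  edge (11,13)–(11,24): clear
  edge (11,24)–(0,14): clear
  midpoint (35/2,21/2) outside
  → clear
Obstacle 3 [(0,8) (8,0) (11,4) (9,10) (8,10)]:
  edge (0,8)–(8,0): clear
  edge (8,0)–(11,4): clear
  edge (11,4)–(9,10): clear
  edge (9,10)–(8,10): clear
  edge (8,10)–(0,8): clear
  midpoint (35/2,21/2) outside
  → clear

FREE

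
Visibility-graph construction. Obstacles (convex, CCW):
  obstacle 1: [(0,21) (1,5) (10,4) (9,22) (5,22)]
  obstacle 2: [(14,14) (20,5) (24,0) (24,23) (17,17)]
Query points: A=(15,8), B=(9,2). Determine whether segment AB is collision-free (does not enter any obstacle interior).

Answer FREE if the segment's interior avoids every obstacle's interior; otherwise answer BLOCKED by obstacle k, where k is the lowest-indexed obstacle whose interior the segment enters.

FREE

Obstacle 1 [(0,21) (1,5) (10,4) (9,22) (5,22)]:
  edge (0,21)–(1,5): clear
  edge (1,5)–(10,4): clear
  edge (10,4)–(9,22): clear
  edge (9,22)–(5,22): clear
  edge (5,22)–(0,21): clear
  midpoint (12,5) outside
  → clear
Obstacle 2 [(14,14) (20,5) (24,0) (24,23) (17,17)]:
  edge (14,14)–(20,5): clear
  edge (20,5)–(24,0): clear
  edge (24,0)–(24,23): clear
  edge (24,23)–(17,17): clear
  edge (17,17)–(14,14): clear
  midpoint (12,5) outside
  → clear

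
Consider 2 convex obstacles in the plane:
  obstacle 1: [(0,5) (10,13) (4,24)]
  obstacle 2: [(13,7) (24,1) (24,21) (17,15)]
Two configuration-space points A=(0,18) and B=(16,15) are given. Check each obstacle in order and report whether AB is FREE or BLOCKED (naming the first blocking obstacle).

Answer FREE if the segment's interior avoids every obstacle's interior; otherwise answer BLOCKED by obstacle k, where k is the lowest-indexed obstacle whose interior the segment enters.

Obstacle 1 [(0,5) (10,13) (4,24)]:
  edge (0,5)–(10,13): clear
  edge (10,13)–(4,24): crosses AB
  edge (4,24)–(0,5): crosses AB
  → BLOCKED
Obstacle 2 [(13,7) (24,1) (24,21) (17,15)]:
  edge (13,7)–(24,1): clear
  edge (24,1)–(24,21): clear
  edge (24,21)–(17,15): clear
  edge (17,15)–(13,7): clear
  midpoint (8,33/2) outside
  → clear

BLOCKED by obstacle 1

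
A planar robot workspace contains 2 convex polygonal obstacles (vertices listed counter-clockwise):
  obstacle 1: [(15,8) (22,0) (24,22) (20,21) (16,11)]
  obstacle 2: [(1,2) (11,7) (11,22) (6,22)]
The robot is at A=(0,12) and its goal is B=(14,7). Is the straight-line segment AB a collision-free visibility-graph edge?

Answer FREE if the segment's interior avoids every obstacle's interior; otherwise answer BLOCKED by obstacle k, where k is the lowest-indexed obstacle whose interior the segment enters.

Obstacle 1 [(15,8) (22,0) (24,22) (20,21) (16,11)]:
  edge (15,8)–(22,0): clear
  edge (22,0)–(24,22): clear
  edge (24,22)–(20,21): clear
  edge (20,21)–(16,11): clear
  edge (16,11)–(15,8): clear
  midpoint (7,19/2) outside
  → clear
Obstacle 2 [(1,2) (11,7) (11,22) (6,22)]:
  edge (1,2)–(11,7): clear
  edge (11,7)–(11,22): crosses AB
  edge (11,22)–(6,22): clear
  edge (6,22)–(1,2): crosses AB
  → BLOCKED

BLOCKED by obstacle 2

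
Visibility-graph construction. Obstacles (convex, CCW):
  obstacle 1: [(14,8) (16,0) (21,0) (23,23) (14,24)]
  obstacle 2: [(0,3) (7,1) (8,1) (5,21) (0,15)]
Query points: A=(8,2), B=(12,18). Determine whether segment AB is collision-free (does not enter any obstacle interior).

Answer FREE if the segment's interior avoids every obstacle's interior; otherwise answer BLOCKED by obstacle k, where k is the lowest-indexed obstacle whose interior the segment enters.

FREE

Obstacle 1 [(14,8) (16,0) (21,0) (23,23) (14,24)]:
  edge (14,8)–(16,0): clear
  edge (16,0)–(21,0): clear
  edge (21,0)–(23,23): clear
  edge (23,23)–(14,24): clear
  edge (14,24)–(14,8): clear
  midpoint (10,10) outside
  → clear
Obstacle 2 [(0,3) (7,1) (8,1) (5,21) (0,15)]:
  edge (0,3)–(7,1): clear
  edge (7,1)–(8,1): clear
  edge (8,1)–(5,21): clear
  edge (5,21)–(0,15): clear
  edge (0,15)–(0,3): clear
  midpoint (10,10) outside
  → clear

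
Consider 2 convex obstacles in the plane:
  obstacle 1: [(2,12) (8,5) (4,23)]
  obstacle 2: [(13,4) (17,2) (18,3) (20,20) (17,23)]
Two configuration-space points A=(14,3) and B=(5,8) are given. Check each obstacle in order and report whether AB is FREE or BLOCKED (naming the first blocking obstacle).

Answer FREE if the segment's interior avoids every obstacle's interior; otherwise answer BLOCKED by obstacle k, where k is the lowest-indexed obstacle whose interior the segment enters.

BLOCKED by obstacle 1

Obstacle 1 [(2,12) (8,5) (4,23)]:
  edge (2,12)–(8,5): crosses AB
  edge (8,5)–(4,23): crosses AB
  edge (4,23)–(2,12): clear
  → BLOCKED
Obstacle 2 [(13,4) (17,2) (18,3) (20,20) (17,23)]:
  edge (13,4)–(17,2): clear
  edge (17,2)–(18,3): clear
  edge (18,3)–(20,20): clear
  edge (20,20)–(17,23): clear
  edge (17,23)–(13,4): clear
  midpoint (19/2,11/2) outside
  → clear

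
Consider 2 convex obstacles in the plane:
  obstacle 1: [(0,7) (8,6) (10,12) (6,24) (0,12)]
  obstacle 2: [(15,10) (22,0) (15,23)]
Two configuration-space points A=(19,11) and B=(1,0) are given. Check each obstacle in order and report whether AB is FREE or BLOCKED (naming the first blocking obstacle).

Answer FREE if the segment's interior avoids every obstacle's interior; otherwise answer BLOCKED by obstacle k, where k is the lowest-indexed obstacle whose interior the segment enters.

Obstacle 1 [(0,7) (8,6) (10,12) (6,24) (0,12)]:
  edge (0,7)–(8,6): clear
  edge (8,6)–(10,12): clear
  edge (10,12)–(6,24): clear
  edge (6,24)–(0,12): clear
  edge (0,12)–(0,7): clear
  midpoint (10,11/2) outside
  → clear
Obstacle 2 [(15,10) (22,0) (15,23)]:
  edge (15,10)–(22,0): crosses AB
  edge (22,0)–(15,23): crosses AB
  edge (15,23)–(15,10): clear
  → BLOCKED

BLOCKED by obstacle 2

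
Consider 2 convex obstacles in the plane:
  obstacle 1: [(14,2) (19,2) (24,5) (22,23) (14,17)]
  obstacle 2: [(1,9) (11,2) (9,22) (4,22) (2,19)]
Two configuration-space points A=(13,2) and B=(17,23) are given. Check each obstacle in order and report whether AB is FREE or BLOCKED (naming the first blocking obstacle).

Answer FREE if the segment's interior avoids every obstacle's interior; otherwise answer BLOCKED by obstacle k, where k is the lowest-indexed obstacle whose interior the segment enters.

BLOCKED by obstacle 1

Obstacle 1 [(14,2) (19,2) (24,5) (22,23) (14,17)]:
  edge (14,2)–(19,2): clear
  edge (19,2)–(24,5): clear
  edge (24,5)–(22,23): clear
  edge (22,23)–(14,17): crosses AB
  edge (14,17)–(14,2): crosses AB
  → BLOCKED
Obstacle 2 [(1,9) (11,2) (9,22) (4,22) (2,19)]:
  edge (1,9)–(11,2): clear
  edge (11,2)–(9,22): clear
  edge (9,22)–(4,22): clear
  edge (4,22)–(2,19): clear
  edge (2,19)–(1,9): clear
  midpoint (15,25/2) outside
  → clear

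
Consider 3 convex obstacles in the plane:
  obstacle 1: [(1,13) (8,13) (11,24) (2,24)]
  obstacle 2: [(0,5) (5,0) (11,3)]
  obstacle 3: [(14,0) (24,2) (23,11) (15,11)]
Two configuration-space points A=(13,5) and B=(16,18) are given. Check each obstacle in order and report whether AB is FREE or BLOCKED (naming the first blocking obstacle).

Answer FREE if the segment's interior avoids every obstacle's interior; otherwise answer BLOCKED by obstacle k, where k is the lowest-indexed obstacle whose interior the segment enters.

Obstacle 1 [(1,13) (8,13) (11,24) (2,24)]:
  edge (1,13)–(8,13): clear
  edge (8,13)–(11,24): clear
  edge (11,24)–(2,24): clear
  edge (2,24)–(1,13): clear
  midpoint (29/2,23/2) outside
  → clear
Obstacle 2 [(0,5) (5,0) (11,3)]:
  edge (0,5)–(5,0): clear
  edge (5,0)–(11,3): clear
  edge (11,3)–(0,5): clear
  midpoint (29/2,23/2) outside
  → clear
Obstacle 3 [(14,0) (24,2) (23,11) (15,11)]:
  edge (14,0)–(24,2): clear
  edge (24,2)–(23,11): clear
  edge (23,11)–(15,11): clear
  edge (15,11)–(14,0): clear
  midpoint (29/2,23/2) outside
  → clear

FREE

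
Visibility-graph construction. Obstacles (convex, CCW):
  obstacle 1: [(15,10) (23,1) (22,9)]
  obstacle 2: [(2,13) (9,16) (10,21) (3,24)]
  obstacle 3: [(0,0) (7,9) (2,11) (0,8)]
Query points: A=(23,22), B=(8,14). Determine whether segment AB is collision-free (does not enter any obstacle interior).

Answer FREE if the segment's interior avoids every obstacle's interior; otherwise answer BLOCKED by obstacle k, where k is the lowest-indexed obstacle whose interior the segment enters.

Obstacle 1 [(15,10) (23,1) (22,9)]:
  edge (15,10)–(23,1): clear
  edge (23,1)–(22,9): clear
  edge (22,9)–(15,10): clear
  midpoint (31/2,18) outside
  → clear
Obstacle 2 [(2,13) (9,16) (10,21) (3,24)]:
  edge (2,13)–(9,16): clear
  edge (9,16)–(10,21): clear
  edge (10,21)–(3,24): clear
  edge (3,24)–(2,13): clear
  midpoint (31/2,18) outside
  → clear
Obstacle 3 [(0,0) (7,9) (2,11) (0,8)]:
  edge (0,0)–(7,9): clear
  edge (7,9)–(2,11): clear
  edge (2,11)–(0,8): clear
  edge (0,8)–(0,0): clear
  midpoint (31/2,18) outside
  → clear

FREE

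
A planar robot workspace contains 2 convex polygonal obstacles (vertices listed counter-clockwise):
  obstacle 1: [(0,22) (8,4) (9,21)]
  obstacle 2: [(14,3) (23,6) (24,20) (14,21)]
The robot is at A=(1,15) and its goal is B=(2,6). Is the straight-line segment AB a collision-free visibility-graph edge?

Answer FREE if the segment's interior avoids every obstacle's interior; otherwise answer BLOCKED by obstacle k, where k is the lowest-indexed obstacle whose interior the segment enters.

FREE

Obstacle 1 [(0,22) (8,4) (9,21)]:
  edge (0,22)–(8,4): clear
  edge (8,4)–(9,21): clear
  edge (9,21)–(0,22): clear
  midpoint (3/2,21/2) outside
  → clear
Obstacle 2 [(14,3) (23,6) (24,20) (14,21)]:
  edge (14,3)–(23,6): clear
  edge (23,6)–(24,20): clear
  edge (24,20)–(14,21): clear
  edge (14,21)–(14,3): clear
  midpoint (3/2,21/2) outside
  → clear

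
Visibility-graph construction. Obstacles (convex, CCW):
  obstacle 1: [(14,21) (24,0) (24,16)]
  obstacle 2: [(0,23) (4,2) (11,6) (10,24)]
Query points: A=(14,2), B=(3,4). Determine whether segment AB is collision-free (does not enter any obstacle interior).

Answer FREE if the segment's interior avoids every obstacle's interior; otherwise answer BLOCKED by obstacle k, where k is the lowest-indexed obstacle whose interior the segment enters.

Obstacle 1 [(14,21) (24,0) (24,16)]:
  edge (14,21)–(24,0): clear
  edge (24,0)–(24,16): clear
  edge (24,16)–(14,21): clear
  midpoint (17/2,3) outside
  → clear
Obstacle 2 [(0,23) (4,2) (11,6) (10,24)]:
  edge (0,23)–(4,2): crosses AB
  edge (4,2)–(11,6): crosses AB
  edge (11,6)–(10,24): clear
  edge (10,24)–(0,23): clear
  → BLOCKED

BLOCKED by obstacle 2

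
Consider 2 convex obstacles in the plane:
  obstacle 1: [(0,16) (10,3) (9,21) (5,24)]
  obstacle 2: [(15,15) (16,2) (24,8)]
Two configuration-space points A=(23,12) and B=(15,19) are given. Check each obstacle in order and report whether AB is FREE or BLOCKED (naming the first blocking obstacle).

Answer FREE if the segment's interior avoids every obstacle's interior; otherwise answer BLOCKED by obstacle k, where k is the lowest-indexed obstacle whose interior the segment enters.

Obstacle 1 [(0,16) (10,3) (9,21) (5,24)]:
  edge (0,16)–(10,3): clear
  edge (10,3)–(9,21): clear
  edge (9,21)–(5,24): clear
  edge (5,24)–(0,16): clear
  midpoint (19,31/2) outside
  → clear
Obstacle 2 [(15,15) (16,2) (24,8)]:
  edge (15,15)–(16,2): clear
  edge (16,2)–(24,8): clear
  edge (24,8)–(15,15): clear
  midpoint (19,31/2) outside
  → clear

FREE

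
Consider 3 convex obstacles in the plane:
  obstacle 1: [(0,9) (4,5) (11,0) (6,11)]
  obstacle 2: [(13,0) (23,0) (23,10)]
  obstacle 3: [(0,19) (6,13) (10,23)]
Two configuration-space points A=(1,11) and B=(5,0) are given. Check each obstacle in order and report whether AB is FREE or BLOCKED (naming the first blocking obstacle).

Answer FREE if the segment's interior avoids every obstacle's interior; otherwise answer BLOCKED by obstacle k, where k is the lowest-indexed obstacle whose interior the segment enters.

BLOCKED by obstacle 1

Obstacle 1 [(0,9) (4,5) (11,0) (6,11)]:
  edge (0,9)–(4,5): crosses AB
  edge (4,5)–(11,0): clear
  edge (11,0)–(6,11): clear
  edge (6,11)–(0,9): crosses AB
  → BLOCKED
Obstacle 2 [(13,0) (23,0) (23,10)]:
  edge (13,0)–(23,0): clear
  edge (23,0)–(23,10): clear
  edge (23,10)–(13,0): clear
  midpoint (3,11/2) outside
  → clear
Obstacle 3 [(0,19) (6,13) (10,23)]:
  edge (0,19)–(6,13): clear
  edge (6,13)–(10,23): clear
  edge (10,23)–(0,19): clear
  midpoint (3,11/2) outside
  → clear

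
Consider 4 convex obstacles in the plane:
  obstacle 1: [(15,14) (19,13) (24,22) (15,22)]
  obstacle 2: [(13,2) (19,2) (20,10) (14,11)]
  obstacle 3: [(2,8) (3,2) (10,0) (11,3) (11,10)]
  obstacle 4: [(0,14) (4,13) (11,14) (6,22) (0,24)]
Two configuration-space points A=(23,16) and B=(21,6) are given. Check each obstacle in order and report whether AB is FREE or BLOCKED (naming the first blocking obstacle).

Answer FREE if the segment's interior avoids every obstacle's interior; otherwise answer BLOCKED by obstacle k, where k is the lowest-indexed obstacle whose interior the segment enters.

Obstacle 1 [(15,14) (19,13) (24,22) (15,22)]:
  edge (15,14)–(19,13): clear
  edge (19,13)–(24,22): clear
  edge (24,22)–(15,22): clear
  edge (15,22)–(15,14): clear
  midpoint (22,11) outside
  → clear
Obstacle 2 [(13,2) (19,2) (20,10) (14,11)]:
  edge (13,2)–(19,2): clear
  edge (19,2)–(20,10): clear
  edge (20,10)–(14,11): clear
  edge (14,11)–(13,2): clear
  midpoint (22,11) outside
  → clear
Obstacle 3 [(2,8) (3,2) (10,0) (11,3) (11,10)]:
  edge (2,8)–(3,2): clear
  edge (3,2)–(10,0): clear
  edge (10,0)–(11,3): clear
  edge (11,3)–(11,10): clear
  edge (11,10)–(2,8): clear
  midpoint (22,11) outside
  → clear
Obstacle 4 [(0,14) (4,13) (11,14) (6,22) (0,24)]:
  edge (0,14)–(4,13): clear
  edge (4,13)–(11,14): clear
  edge (11,14)–(6,22): clear
  edge (6,22)–(0,24): clear
  edge (0,24)–(0,14): clear
  midpoint (22,11) outside
  → clear

FREE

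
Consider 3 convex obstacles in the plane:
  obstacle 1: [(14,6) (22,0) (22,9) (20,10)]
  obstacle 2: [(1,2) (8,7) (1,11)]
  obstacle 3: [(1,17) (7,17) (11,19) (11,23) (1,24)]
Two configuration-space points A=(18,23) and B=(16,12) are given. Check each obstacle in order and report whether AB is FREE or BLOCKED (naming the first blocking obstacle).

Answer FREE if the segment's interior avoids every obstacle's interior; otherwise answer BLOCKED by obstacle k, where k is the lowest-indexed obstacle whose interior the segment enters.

Obstacle 1 [(14,6) (22,0) (22,9) (20,10)]:
  edge (14,6)–(22,0): clear
  edge (22,0)–(22,9): clear
  edge (22,9)–(20,10): clear
  edge (20,10)–(14,6): clear
  midpoint (17,35/2) outside
  → clear
Obstacle 2 [(1,2) (8,7) (1,11)]:
  edge (1,2)–(8,7): clear
  edge (8,7)–(1,11): clear
  edge (1,11)–(1,2): clear
  midpoint (17,35/2) outside
  → clear
Obstacle 3 [(1,17) (7,17) (11,19) (11,23) (1,24)]:
  edge (1,17)–(7,17): clear
  edge (7,17)–(11,19): clear
  edge (11,19)–(11,23): clear
  edge (11,23)–(1,24): clear
  edge (1,24)–(1,17): clear
  midpoint (17,35/2) outside
  → clear

FREE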